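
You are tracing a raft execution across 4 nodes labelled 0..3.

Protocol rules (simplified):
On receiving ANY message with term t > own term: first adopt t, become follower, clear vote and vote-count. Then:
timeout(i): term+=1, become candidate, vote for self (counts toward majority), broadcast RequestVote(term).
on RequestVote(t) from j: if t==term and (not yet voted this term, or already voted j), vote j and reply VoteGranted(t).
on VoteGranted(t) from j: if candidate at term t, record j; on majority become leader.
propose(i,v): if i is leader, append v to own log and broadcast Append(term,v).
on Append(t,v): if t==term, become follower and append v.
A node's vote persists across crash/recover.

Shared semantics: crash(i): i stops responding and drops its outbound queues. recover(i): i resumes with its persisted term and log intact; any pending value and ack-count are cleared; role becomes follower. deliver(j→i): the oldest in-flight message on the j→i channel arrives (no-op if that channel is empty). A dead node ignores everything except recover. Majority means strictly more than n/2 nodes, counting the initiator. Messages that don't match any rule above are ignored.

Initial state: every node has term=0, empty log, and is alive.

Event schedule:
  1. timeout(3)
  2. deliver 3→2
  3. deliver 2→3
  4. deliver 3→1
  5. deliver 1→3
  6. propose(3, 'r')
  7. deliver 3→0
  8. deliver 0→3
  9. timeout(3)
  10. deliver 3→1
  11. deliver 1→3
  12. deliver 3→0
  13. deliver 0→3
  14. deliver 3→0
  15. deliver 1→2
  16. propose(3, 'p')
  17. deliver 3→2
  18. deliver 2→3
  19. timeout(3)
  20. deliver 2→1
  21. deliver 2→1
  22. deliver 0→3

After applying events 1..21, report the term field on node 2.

1

e1 timeout(3): 3[cand,t=1,-]
e2 deliver 3→2: 2[foll,t=1,-]
e3 deliver 2→3: ·
e4 deliver 3→1: 1[foll,t=1,-]
e5 deliver 1→3: 3[lead,t=1,-]
e6 propose(3,'r'): 3[lead,t=1,r]
e7 deliver 3→0: 0[foll,t=1,-]
e8 deliver 0→3: ·
e9 timeout(3): 3[cand,t=2,r]
e10 deliver 3→1: 1[foll,t=1,r]
e11 deliver 1→3: ·
e12 deliver 3→0: 0[foll,t=1,r]
e13 deliver 0→3: ·
e14 deliver 3→0: 0[foll,t=2,r]
e15 deliver 1→2: ·
e16 propose(3,'p'): ·
e17 deliver 3→2: 2[foll,t=1,r]
e18 deliver 2→3: ·
e19 timeout(3): 3[cand,t=3,r]
e20 deliver 2→1: ·
e21 deliver 2→1: ·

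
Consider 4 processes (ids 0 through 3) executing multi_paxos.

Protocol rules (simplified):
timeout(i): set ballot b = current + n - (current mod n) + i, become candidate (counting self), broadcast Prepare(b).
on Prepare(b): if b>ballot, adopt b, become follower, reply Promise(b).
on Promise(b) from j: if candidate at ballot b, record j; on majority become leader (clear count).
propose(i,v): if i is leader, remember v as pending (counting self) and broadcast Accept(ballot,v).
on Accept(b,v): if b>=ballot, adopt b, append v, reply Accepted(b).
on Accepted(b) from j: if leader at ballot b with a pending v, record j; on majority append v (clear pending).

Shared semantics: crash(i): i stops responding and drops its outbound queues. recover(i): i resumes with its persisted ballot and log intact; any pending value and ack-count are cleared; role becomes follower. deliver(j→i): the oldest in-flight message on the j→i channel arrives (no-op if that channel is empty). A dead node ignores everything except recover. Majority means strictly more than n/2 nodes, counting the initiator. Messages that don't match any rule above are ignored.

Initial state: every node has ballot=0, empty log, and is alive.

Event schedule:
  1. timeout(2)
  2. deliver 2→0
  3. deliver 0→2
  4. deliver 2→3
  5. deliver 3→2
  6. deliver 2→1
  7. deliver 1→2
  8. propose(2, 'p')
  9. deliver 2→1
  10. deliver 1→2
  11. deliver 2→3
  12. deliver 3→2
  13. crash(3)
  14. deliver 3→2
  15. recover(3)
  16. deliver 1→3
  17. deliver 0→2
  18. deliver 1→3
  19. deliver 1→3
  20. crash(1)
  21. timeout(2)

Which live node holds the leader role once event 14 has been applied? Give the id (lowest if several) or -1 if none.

2

1. timeout(2):  <2:cand b6 ->
2. deliver 2→0:  <0:foll b6 ->
3. deliver 0→2:  nop
4. deliver 2→3:  <3:foll b6 ->
5. deliver 3→2:  <2:lead b6 ->
6. deliver 2→1:  <1:foll b6 ->
7. deliver 1→2:  nop
8. propose(2,'p'):  nop
9. deliver 2→1:  <1:foll b6 p>
10. deliver 1→2:  nop
11. deliver 2→3:  <3:foll b6 p>
12. deliver 3→2:  <2:lead b6 p>
13. crash(3):  <3:✗foll b6 p>
14. deliver 3→2:  nop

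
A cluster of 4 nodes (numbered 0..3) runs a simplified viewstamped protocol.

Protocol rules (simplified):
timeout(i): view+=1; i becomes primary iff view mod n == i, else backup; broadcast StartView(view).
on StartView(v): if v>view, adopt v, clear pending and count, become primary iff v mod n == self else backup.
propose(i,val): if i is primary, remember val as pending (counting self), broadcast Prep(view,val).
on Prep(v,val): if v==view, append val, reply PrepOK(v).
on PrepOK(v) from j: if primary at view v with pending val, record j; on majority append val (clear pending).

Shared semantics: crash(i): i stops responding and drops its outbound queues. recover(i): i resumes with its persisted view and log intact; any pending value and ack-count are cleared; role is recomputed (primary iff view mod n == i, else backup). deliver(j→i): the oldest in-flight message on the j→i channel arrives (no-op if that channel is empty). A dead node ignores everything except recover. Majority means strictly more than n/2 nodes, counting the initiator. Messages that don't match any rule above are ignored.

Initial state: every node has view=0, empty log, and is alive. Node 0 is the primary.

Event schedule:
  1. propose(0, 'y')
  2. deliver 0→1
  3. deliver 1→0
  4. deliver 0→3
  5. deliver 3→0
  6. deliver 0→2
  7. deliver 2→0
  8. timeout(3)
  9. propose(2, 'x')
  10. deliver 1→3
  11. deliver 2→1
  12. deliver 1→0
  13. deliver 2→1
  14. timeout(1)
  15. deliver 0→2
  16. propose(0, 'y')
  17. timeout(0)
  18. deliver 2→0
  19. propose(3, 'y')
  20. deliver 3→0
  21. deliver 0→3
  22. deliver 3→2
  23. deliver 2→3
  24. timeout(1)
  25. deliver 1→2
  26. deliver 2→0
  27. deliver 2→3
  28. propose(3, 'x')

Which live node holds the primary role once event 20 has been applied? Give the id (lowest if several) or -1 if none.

1. propose(0,'y'):  nop
2. deliver 0→1:  <1:back v0 y>
3. deliver 1→0:  nop
4. deliver 0→3:  <3:back v0 y>
5. deliver 3→0:  <0:prim v0 y>
6. deliver 0→2:  <2:back v0 y>
7. deliver 2→0:  nop
8. timeout(3):  <3:back v1 y>
9. propose(2,'x'):  nop
10. deliver 1→3:  nop
11. deliver 2→1:  nop
12. deliver 1→0:  nop
13. deliver 2→1:  nop
14. timeout(1):  <1:prim v1 y>
15. deliver 0→2:  nop
16. propose(0,'y'):  nop
17. timeout(0):  <0:back v1 y>
18. deliver 2→0:  nop
19. propose(3,'y'):  nop
20. deliver 3→0:  nop

1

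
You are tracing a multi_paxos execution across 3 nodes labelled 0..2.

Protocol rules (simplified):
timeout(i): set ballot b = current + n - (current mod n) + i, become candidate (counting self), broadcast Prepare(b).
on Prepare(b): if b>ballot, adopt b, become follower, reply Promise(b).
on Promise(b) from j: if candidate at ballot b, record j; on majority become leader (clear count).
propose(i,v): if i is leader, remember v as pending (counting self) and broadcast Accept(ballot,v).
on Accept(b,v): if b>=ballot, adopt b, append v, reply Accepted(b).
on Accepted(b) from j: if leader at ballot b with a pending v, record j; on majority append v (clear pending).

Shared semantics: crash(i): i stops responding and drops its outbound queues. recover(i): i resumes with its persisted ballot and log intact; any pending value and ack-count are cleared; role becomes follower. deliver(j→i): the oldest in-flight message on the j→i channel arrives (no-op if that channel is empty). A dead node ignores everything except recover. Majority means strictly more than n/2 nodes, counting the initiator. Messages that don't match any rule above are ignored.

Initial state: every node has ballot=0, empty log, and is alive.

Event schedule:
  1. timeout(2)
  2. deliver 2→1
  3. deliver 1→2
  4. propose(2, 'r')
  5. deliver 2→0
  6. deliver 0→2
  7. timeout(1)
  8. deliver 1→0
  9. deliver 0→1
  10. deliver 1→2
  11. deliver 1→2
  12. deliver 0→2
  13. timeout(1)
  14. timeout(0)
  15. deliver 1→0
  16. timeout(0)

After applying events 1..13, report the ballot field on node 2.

1. timeout(2):  <2:cand b5 ->
2. deliver 2→1:  <1:foll b5 ->
3. deliver 1→2:  <2:lead b5 ->
4. propose(2,'r'):  nop
5. deliver 2→0:  <0:foll b5 ->
6. deliver 0→2:  nop
7. timeout(1):  <1:cand b7 ->
8. deliver 1→0:  <0:foll b7 ->
9. deliver 0→1:  <1:lead b7 ->
10. deliver 1→2:  <2:foll b7 ->
11. deliver 1→2:  nop
12. deliver 0→2:  nop
13. timeout(1):  <1:cand b10 ->

7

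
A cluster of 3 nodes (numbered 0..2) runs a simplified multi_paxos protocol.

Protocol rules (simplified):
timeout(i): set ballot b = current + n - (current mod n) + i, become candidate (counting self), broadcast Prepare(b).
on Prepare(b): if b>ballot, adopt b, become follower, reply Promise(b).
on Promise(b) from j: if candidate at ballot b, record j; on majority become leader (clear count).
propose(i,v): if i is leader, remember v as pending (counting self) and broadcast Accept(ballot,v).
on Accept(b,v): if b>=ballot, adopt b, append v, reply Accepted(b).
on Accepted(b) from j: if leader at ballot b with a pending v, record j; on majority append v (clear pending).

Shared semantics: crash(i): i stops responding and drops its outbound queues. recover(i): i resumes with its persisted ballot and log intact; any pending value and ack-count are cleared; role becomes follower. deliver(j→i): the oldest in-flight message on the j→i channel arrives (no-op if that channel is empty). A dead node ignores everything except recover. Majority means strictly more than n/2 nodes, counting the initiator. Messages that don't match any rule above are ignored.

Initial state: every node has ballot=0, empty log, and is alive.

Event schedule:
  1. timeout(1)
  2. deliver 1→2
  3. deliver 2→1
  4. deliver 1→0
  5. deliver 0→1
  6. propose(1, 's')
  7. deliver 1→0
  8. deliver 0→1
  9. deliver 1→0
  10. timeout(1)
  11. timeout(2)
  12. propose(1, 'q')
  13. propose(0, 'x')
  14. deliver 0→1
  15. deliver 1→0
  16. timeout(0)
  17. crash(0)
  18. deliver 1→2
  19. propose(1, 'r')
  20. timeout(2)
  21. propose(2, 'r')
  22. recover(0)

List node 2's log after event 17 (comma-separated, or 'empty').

empty

e1 timeout(1): 1[cand,b=4,-]
e2 deliver 1→2: 2[foll,b=4,-]
e3 deliver 2→1: 1[lead,b=4,-]
e4 deliver 1→0: 0[foll,b=4,-]
e5 deliver 0→1: ·
e6 propose(1,'s'): ·
e7 deliver 1→0: 0[foll,b=4,s]
e8 deliver 0→1: 1[lead,b=4,s]
e9 deliver 1→0: ·
e10 timeout(1): 1[cand,b=7,s]
e11 timeout(2): 2[cand,b=8,-]
e12 propose(1,'q'): ·
e13 propose(0,'x'): ·
e14 deliver 0→1: ·
e15 deliver 1→0: 0[foll,b=7,s]
e16 timeout(0): 0[cand,b=9,s]
e17 crash(0): 0[✗cand,b=9,s]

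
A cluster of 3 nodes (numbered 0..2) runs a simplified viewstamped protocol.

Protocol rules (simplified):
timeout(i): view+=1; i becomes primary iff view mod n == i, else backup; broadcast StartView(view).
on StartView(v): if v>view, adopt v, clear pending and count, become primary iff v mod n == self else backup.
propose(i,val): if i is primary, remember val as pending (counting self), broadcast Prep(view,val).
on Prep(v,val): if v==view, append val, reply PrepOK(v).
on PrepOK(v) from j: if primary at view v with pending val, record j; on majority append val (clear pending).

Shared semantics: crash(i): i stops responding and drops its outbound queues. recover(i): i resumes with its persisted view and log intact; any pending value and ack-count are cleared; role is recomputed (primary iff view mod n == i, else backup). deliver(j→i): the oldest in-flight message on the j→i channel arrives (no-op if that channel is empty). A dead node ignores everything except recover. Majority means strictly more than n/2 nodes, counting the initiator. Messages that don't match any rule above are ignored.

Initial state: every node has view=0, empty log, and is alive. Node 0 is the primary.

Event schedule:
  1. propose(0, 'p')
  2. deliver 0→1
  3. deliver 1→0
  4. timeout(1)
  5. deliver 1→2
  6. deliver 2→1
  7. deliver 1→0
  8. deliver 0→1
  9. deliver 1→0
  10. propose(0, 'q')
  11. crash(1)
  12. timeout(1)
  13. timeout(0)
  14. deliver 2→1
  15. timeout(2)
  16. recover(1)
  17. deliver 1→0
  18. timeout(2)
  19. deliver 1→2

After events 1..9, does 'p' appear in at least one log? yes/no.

step 1 propose(0,'p'): —
step 2 deliver 0→1: 1={back,v=0,log=p}
step 3 deliver 1→0: 0={prim,v=0,log=p}
step 4 timeout(1): 1={prim,v=1,log=p}
step 5 deliver 1→2: 2={back,v=1,log=-}
step 6 deliver 2→1: —
step 7 deliver 1→0: 0={back,v=1,log=p}
step 8 deliver 0→1: —
step 9 deliver 1→0: —

yes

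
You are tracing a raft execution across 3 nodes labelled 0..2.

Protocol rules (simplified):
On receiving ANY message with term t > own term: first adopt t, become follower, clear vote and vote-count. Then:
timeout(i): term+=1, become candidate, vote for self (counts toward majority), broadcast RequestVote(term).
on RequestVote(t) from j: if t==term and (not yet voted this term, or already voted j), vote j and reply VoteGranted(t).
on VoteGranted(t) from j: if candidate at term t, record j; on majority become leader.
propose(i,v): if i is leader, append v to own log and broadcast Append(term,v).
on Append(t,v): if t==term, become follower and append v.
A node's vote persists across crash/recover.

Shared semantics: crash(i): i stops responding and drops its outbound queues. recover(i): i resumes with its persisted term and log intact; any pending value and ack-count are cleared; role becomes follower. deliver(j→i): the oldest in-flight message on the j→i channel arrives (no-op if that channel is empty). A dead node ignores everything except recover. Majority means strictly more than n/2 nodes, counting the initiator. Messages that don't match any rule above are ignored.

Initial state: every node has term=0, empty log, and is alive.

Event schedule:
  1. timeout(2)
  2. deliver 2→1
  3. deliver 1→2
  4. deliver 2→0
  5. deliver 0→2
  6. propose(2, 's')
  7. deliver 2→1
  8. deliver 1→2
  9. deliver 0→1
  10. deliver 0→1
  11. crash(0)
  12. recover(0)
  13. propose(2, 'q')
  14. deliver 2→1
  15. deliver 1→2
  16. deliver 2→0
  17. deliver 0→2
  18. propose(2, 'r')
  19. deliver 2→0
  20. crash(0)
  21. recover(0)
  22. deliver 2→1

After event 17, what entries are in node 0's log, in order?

s

step 1 timeout(2): 2={cand,t=1,log=-}
step 2 deliver 2→1: 1={foll,t=1,log=-}
step 3 deliver 1→2: 2={lead,t=1,log=-}
step 4 deliver 2→0: 0={foll,t=1,log=-}
step 5 deliver 0→2: —
step 6 propose(2,'s'): 2={lead,t=1,log=s}
step 7 deliver 2→1: 1={foll,t=1,log=s}
step 8 deliver 1→2: —
step 9 deliver 0→1: —
step 10 deliver 0→1: —
step 11 crash(0): 0={✗foll,t=1,log=-}
step 12 recover(0): 0={foll,t=1,log=-}
step 13 propose(2,'q'): 2={lead,t=1,log=s,q}
step 14 deliver 2→1: 1={foll,t=1,log=s,q}
step 15 deliver 1→2: —
step 16 deliver 2→0: 0={foll,t=1,log=s}
step 17 deliver 0→2: —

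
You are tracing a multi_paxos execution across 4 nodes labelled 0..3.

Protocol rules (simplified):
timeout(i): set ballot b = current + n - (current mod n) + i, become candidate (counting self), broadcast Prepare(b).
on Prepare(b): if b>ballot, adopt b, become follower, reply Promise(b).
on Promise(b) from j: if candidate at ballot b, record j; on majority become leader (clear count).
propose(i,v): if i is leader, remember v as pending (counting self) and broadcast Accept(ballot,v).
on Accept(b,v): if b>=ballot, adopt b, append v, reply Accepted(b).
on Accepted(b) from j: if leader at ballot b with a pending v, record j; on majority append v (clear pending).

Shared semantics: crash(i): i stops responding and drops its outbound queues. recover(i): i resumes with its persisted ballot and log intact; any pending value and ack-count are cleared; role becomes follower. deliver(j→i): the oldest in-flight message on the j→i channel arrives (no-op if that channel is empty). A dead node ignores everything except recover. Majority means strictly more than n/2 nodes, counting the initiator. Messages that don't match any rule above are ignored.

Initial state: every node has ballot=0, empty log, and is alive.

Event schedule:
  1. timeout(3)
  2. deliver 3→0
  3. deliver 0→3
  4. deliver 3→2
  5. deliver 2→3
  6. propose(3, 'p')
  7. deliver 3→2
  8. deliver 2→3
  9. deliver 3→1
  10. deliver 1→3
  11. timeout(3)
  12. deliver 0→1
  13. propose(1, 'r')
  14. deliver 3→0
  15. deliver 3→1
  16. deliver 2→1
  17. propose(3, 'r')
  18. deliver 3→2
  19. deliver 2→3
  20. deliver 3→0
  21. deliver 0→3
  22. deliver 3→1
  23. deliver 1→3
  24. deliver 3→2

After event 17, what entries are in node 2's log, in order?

p

step 1 timeout(3): 3={cand,b=7,log=-}
step 2 deliver 3→0: 0={foll,b=7,log=-}
step 3 deliver 0→3: —
step 4 deliver 3→2: 2={foll,b=7,log=-}
step 5 deliver 2→3: 3={lead,b=7,log=-}
step 6 propose(3,'p'): —
step 7 deliver 3→2: 2={foll,b=7,log=p}
step 8 deliver 2→3: —
step 9 deliver 3→1: 1={foll,b=7,log=-}
step 10 deliver 1→3: —
step 11 timeout(3): 3={cand,b=11,log=-}
step 12 deliver 0→1: —
step 13 propose(1,'r'): —
step 14 deliver 3→0: 0={foll,b=7,log=p}
step 15 deliver 3→1: 1={foll,b=7,log=p}
step 16 deliver 2→1: —
step 17 propose(3,'r'): —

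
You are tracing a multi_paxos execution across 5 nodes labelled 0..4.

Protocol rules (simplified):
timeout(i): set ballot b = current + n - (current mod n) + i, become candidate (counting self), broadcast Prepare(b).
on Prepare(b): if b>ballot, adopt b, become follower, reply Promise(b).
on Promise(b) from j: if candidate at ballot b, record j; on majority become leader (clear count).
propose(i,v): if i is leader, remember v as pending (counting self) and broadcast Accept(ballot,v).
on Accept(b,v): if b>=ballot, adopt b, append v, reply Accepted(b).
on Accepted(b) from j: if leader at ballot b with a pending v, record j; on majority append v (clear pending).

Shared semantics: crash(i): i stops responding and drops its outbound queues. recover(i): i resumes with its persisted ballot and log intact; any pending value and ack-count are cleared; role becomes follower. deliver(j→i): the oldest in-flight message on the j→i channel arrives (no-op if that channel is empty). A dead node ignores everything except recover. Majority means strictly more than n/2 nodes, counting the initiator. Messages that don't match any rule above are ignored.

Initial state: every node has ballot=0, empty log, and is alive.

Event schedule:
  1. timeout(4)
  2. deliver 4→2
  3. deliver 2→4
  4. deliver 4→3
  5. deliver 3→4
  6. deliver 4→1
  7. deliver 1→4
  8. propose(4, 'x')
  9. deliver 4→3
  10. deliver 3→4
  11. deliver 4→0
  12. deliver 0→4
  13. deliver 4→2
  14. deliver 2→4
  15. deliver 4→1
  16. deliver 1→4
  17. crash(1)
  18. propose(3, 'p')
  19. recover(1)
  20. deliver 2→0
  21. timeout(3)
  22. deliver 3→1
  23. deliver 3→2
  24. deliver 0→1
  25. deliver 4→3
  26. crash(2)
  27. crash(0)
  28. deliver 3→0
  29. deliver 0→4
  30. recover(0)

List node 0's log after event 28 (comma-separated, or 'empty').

1. timeout(4):  <4:cand b9 ->
2. deliver 4→2:  <2:foll b9 ->
3. deliver 2→4:  nop
4. deliver 4→3:  <3:foll b9 ->
5. deliver 3→4:  <4:lead b9 ->
6. deliver 4→1:  <1:foll b9 ->
7. deliver 1→4:  nop
8. propose(4,'x'):  nop
9. deliver 4→3:  <3:foll b9 x>
10. deliver 3→4:  nop
11. deliver 4→0:  <0:foll b9 ->
12. deliver 0→4:  nop
13. deliver 4→2:  <2:foll b9 x>
14. deliver 2→4:  <4:lead b9 x>
15. deliver 4→1:  <1:foll b9 x>
16. deliver 1→4:  nop
17. crash(1):  <1:✗foll b9 x>
18. propose(3,'p'):  nop
19. recover(1):  <1:foll b9 x>
20. deliver 2→0:  nop
21. timeout(3):  <3:cand b13 x>
22. deliver 3→1:  <1:foll b13 x>
23. deliver 3→2:  <2:foll b13 x>
24. deliver 0→1:  nop
25. deliver 4→3:  nop
26. crash(2):  <2:✗foll b13 x>
27. crash(0):  <0:✗foll b9 ->
28. deliver 3→0:  nop

empty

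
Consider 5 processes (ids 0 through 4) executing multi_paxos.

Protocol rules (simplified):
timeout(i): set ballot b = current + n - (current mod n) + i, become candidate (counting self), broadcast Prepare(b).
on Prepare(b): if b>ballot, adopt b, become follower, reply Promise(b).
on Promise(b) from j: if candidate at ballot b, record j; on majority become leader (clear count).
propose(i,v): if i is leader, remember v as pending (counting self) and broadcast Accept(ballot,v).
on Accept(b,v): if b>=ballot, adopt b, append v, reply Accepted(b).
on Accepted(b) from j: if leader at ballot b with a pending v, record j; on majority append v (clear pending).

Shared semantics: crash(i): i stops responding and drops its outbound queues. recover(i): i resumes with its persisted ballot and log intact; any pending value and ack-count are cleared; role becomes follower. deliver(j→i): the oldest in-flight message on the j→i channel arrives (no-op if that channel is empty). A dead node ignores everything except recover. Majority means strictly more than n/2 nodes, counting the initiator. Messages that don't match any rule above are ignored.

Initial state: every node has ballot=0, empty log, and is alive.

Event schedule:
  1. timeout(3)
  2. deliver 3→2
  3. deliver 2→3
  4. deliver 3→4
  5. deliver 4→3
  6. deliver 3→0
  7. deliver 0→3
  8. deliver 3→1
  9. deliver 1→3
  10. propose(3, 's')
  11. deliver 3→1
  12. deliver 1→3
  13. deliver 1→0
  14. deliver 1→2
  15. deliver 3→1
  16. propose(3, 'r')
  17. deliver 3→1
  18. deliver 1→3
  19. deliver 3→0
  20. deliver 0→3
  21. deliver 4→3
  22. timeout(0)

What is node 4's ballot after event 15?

e1 timeout(3): 3[cand,b=8,-]
e2 deliver 3→2: 2[foll,b=8,-]
e3 deliver 2→3: ·
e4 deliver 3→4: 4[foll,b=8,-]
e5 deliver 4→3: 3[lead,b=8,-]
e6 deliver 3→0: 0[foll,b=8,-]
e7 deliver 0→3: ·
e8 deliver 3→1: 1[foll,b=8,-]
e9 deliver 1→3: ·
e10 propose(3,'s'): ·
e11 deliver 3→1: 1[foll,b=8,s]
e12 deliver 1→3: ·
e13 deliver 1→0: ·
e14 deliver 1→2: ·
e15 deliver 3→1: ·

8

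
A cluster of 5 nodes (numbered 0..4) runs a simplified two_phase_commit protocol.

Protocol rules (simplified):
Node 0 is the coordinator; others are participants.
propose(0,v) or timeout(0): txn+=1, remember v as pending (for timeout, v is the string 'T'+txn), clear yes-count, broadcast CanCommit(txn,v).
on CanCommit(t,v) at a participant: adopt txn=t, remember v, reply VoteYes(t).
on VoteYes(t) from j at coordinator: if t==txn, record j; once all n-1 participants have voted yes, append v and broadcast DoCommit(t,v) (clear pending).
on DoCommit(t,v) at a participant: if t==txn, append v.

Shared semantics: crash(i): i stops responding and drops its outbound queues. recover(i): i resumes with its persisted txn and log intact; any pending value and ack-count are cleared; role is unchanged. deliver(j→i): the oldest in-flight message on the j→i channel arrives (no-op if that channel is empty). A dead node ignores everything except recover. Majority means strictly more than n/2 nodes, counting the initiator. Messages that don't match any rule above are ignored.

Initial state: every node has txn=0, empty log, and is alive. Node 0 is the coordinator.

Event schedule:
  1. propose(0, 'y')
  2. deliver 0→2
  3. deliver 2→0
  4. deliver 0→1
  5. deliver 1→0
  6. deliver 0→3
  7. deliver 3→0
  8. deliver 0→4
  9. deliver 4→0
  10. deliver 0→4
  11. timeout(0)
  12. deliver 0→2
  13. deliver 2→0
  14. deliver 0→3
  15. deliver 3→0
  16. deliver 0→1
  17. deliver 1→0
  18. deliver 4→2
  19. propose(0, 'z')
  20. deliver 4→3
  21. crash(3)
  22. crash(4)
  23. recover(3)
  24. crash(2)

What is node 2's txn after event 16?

1. propose(0,'y'):  <0:coor t1 ->
2. deliver 0→2:  <2:part t1 ->
3. deliver 2→0:  nop
4. deliver 0→1:  <1:part t1 ->
5. deliver 1→0:  nop
6. deliver 0→3:  <3:part t1 ->
7. deliver 3→0:  nop
8. deliver 0→4:  <4:part t1 ->
9. deliver 4→0:  <0:coor t1 y>
10. deliver 0→4:  <4:part t1 y>
11. timeout(0):  <0:coor t2 y>
12. deliver 0→2:  <2:part t1 y>
13. deliver 2→0:  nop
14. deliver 0→3:  <3:part t1 y>
15. deliver 3→0:  nop
16. deliver 0→1:  <1:part t1 y>

1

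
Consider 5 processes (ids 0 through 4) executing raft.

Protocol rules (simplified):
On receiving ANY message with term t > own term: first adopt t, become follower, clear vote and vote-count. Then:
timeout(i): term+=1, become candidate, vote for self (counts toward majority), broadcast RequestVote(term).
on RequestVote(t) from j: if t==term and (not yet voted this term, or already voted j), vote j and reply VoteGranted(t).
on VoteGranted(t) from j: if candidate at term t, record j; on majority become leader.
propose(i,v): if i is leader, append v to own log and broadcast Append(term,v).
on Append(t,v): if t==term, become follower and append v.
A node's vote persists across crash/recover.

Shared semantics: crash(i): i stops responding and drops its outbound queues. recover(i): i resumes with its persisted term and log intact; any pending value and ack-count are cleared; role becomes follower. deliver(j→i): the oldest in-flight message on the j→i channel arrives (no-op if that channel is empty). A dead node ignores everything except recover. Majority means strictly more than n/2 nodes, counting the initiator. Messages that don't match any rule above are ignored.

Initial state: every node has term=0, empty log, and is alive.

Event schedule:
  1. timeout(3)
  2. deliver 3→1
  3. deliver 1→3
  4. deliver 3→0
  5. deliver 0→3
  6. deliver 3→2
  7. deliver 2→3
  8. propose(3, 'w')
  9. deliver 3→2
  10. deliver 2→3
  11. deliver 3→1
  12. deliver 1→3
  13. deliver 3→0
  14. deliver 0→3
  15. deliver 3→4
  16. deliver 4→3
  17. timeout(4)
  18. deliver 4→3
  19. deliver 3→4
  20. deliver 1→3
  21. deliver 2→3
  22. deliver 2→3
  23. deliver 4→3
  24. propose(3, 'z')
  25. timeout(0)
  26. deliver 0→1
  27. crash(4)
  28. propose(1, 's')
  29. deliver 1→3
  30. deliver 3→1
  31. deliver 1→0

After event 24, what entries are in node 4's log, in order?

empty

e1 timeout(3): 3[cand,t=1,-]
e2 deliver 3→1: 1[foll,t=1,-]
e3 deliver 1→3: ·
e4 deliver 3→0: 0[foll,t=1,-]
e5 deliver 0→3: 3[lead,t=1,-]
e6 deliver 3→2: 2[foll,t=1,-]
e7 deliver 2→3: ·
e8 propose(3,'w'): 3[lead,t=1,w]
e9 deliver 3→2: 2[foll,t=1,w]
e10 deliver 2→3: ·
e11 deliver 3→1: 1[foll,t=1,w]
e12 deliver 1→3: ·
e13 deliver 3→0: 0[foll,t=1,w]
e14 deliver 0→3: ·
e15 deliver 3→4: 4[foll,t=1,-]
e16 deliver 4→3: ·
e17 timeout(4): 4[cand,t=2,-]
e18 deliver 4→3: 3[foll,t=2,w]
e19 deliver 3→4: ·
e20 deliver 1→3: ·
e21 deliver 2→3: ·
e22 deliver 2→3: ·
e23 deliver 4→3: ·
e24 propose(3,'z'): ·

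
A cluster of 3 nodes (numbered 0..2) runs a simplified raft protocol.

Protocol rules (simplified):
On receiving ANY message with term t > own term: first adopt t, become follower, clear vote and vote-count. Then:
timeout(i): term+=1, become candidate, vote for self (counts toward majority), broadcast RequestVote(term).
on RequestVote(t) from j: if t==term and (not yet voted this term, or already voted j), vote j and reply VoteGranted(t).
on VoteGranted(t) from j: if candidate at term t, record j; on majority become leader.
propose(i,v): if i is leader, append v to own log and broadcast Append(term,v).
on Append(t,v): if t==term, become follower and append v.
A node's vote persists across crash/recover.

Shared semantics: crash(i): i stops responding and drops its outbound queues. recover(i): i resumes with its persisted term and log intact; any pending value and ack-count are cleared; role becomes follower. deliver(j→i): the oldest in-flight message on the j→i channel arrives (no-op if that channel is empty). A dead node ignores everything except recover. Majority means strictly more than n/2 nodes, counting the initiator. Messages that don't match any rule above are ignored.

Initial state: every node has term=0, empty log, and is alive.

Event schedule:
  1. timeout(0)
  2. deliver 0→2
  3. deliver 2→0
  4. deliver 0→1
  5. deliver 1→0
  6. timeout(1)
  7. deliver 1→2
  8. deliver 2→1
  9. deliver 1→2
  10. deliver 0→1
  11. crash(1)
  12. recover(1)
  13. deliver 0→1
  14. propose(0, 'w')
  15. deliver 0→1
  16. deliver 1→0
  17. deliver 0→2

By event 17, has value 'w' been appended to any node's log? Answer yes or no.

[1] timeout(0) → N0(cand t1 [-])
[2] deliver 0→2 → N2(foll t1 [-])
[3] deliver 2→0 → N0(lead t1 [-])
[4] deliver 0→1 → N1(foll t1 [-])
[5] deliver 1→0 → ∅
[6] timeout(1) → N1(cand t2 [-])
[7] deliver 1→2 → N2(foll t2 [-])
[8] deliver 2→1 → N1(lead t2 [-])
[9] deliver 1→2 → ∅
[10] deliver 0→1 → ∅
[11] crash(1) → N1(✗lead t2 [-])
[12] recover(1) → N1(foll t2 [-])
[13] deliver 0→1 → ∅
[14] propose(0,'w') → N0(lead t1 [w])
[15] deliver 0→1 → ∅
[16] deliver 1→0 → ∅
[17] deliver 0→2 → ∅

yes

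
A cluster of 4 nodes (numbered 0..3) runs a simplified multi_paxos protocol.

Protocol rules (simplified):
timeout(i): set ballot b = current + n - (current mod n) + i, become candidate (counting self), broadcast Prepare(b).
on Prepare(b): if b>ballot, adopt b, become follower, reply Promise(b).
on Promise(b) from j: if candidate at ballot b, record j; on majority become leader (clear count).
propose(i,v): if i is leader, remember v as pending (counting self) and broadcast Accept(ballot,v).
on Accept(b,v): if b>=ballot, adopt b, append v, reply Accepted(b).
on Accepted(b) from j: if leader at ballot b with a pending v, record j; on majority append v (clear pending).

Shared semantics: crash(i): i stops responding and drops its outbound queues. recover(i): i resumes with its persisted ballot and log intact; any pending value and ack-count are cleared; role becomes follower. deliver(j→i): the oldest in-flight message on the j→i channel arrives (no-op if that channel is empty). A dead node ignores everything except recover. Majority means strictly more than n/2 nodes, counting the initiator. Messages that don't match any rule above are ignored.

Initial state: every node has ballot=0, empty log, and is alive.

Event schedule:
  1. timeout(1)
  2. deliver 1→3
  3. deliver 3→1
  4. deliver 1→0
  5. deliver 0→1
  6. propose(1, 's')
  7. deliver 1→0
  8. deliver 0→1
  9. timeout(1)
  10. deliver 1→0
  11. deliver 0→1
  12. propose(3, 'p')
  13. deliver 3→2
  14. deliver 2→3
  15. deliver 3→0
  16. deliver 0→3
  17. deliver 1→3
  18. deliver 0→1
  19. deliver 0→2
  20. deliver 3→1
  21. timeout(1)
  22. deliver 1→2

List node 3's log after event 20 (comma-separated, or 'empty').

step 1 timeout(1): 1={cand,b=5,log=-}
step 2 deliver 1→3: 3={foll,b=5,log=-}
step 3 deliver 3→1: —
step 4 deliver 1→0: 0={foll,b=5,log=-}
step 5 deliver 0→1: 1={lead,b=5,log=-}
step 6 propose(1,'s'): —
step 7 deliver 1→0: 0={foll,b=5,log=s}
step 8 deliver 0→1: —
step 9 timeout(1): 1={cand,b=9,log=-}
step 10 deliver 1→0: 0={foll,b=9,log=s}
step 11 deliver 0→1: —
step 12 propose(3,'p'): —
step 13 deliver 3→2: —
step 14 deliver 2→3: —
step 15 deliver 3→0: —
step 16 deliver 0→3: —
step 17 deliver 1→3: 3={foll,b=5,log=s}
step 18 deliver 0→1: —
step 19 deliver 0→2: —
step 20 deliver 3→1: —

s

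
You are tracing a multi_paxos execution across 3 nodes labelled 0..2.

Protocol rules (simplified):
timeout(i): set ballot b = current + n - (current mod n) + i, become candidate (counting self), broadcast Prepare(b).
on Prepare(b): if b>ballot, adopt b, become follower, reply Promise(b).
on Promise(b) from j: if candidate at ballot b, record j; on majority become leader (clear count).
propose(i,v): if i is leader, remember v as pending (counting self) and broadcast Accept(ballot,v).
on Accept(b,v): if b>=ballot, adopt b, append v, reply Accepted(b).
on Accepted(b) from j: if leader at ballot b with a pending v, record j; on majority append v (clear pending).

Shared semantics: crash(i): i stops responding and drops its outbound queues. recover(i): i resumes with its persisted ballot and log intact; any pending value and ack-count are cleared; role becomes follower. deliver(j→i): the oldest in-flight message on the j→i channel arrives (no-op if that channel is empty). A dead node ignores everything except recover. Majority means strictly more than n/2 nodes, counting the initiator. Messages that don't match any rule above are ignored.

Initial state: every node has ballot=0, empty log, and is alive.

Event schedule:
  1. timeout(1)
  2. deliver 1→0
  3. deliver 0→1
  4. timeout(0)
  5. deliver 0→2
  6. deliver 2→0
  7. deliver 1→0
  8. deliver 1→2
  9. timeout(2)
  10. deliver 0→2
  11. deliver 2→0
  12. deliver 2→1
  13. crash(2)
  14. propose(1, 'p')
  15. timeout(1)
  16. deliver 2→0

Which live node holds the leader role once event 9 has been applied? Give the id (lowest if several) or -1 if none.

0

after 1 — timeout(1): n1:cand/b4/[-]
after 2 — deliver 1→0: n0:foll/b4/[-]
after 3 — deliver 0→1: n1:lead/b4/[-]
after 4 — timeout(0): n0:cand/b6/[-]
after 5 — deliver 0→2: n2:foll/b6/[-]
after 6 — deliver 2→0: n0:lead/b6/[-]
after 7 — deliver 1→0: ·
after 8 — deliver 1→2: ·
after 9 — timeout(2): n2:cand/b11/[-]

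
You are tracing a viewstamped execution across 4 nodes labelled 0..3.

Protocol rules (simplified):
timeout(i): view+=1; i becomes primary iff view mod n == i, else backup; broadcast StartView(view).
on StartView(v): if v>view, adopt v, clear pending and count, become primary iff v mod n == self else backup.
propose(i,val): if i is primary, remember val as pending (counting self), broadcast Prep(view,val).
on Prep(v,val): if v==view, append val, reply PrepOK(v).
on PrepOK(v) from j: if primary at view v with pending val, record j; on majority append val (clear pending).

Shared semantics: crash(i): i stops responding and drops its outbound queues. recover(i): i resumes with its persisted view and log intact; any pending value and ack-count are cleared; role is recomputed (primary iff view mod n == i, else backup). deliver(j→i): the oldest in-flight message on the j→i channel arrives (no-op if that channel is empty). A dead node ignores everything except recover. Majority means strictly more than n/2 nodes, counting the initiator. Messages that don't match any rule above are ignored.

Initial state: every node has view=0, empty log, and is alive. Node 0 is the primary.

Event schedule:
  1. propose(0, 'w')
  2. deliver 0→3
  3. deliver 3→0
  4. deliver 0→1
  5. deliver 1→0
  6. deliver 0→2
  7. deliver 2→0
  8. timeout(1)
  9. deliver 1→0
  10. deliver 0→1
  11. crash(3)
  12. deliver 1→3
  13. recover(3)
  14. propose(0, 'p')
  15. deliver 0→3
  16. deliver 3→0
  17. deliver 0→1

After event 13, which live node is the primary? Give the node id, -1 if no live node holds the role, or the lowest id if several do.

[1] propose(0,'w') → ∅
[2] deliver 0→3 → N3(back v0 [w])
[3] deliver 3→0 → ∅
[4] deliver 0→1 → N1(back v0 [w])
[5] deliver 1→0 → N0(prim v0 [w])
[6] deliver 0→2 → N2(back v0 [w])
[7] deliver 2→0 → ∅
[8] timeout(1) → N1(prim v1 [w])
[9] deliver 1→0 → N0(back v1 [w])
[10] deliver 0→1 → ∅
[11] crash(3) → N3(✗back v0 [w])
[12] deliver 1→3 → ∅
[13] recover(3) → N3(back v0 [w])

1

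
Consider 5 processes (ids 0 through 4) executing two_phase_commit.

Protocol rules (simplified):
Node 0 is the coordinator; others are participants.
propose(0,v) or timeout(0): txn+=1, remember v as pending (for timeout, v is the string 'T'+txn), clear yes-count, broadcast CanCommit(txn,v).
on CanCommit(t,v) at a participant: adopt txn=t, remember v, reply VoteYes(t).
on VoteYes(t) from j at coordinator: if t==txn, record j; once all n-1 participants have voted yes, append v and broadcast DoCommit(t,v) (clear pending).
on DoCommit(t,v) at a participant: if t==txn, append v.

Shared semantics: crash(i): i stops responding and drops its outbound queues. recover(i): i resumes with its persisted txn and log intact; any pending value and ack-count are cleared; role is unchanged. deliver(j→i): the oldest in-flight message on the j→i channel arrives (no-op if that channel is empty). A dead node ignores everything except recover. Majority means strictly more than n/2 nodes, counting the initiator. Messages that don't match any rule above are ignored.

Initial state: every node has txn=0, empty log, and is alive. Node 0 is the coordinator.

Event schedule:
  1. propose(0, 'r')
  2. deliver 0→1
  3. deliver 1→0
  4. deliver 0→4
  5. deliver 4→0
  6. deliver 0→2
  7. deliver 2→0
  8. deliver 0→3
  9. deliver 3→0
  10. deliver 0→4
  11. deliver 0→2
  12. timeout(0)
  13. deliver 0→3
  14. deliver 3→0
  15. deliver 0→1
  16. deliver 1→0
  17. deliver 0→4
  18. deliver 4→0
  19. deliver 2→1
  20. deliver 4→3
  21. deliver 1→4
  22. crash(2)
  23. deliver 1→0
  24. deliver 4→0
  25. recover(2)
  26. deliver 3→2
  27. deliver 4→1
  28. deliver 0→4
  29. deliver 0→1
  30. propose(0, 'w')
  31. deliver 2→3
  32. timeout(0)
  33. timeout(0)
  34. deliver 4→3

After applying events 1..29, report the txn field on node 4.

2

1. propose(0,'r'):  <0:coor t1 ->
2. deliver 0→1:  <1:part t1 ->
3. deliver 1→0:  nop
4. deliver 0→4:  <4:part t1 ->
5. deliver 4→0:  nop
6. deliver 0→2:  <2:part t1 ->
7. deliver 2→0:  nop
8. deliver 0→3:  <3:part t1 ->
9. deliver 3→0:  <0:coor t1 r>
10. deliver 0→4:  <4:part t1 r>
11. deliver 0→2:  <2:part t1 r>
12. timeout(0):  <0:coor t2 r>
13. deliver 0→3:  <3:part t1 r>
14. deliver 3→0:  nop
15. deliver 0→1:  <1:part t1 r>
16. deliver 1→0:  nop
17. deliver 0→4:  <4:part t2 r>
18. deliver 4→0:  nop
19. deliver 2→1:  nop
20. deliver 4→3:  nop
21. deliver 1→4:  nop
22. crash(2):  <2:✗part t1 r>
23. deliver 1→0:  nop
24. deliver 4→0:  nop
25. recover(2):  <2:part t1 r>
26. deliver 3→2:  nop
27. deliver 4→1:  nop
28. deliver 0→4:  nop
29. deliver 0→1:  <1:part t2 r>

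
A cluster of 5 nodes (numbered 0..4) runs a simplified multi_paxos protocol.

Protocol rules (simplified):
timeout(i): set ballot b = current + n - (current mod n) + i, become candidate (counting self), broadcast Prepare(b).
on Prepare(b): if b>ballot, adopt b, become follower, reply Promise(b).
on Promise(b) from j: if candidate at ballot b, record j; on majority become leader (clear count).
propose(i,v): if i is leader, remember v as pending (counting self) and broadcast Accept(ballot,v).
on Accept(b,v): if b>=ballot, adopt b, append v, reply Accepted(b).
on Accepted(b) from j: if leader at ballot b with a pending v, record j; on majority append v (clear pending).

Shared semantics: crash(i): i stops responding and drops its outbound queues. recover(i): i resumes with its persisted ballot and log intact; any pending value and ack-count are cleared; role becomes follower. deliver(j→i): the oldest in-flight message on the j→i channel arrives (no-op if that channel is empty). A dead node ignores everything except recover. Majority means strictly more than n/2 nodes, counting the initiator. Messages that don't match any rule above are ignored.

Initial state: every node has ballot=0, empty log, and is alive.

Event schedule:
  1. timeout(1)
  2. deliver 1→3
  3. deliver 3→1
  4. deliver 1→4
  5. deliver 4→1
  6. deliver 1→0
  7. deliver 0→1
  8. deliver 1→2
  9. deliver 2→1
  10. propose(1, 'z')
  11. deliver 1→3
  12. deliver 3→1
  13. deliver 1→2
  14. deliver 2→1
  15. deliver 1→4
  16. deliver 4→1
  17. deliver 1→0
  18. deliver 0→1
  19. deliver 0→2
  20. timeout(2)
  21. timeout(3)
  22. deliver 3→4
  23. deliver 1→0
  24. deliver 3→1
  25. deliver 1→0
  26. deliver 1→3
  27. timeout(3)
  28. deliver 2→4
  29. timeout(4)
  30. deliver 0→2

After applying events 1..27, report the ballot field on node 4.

1. timeout(1):  <1:cand b6 ->
2. deliver 1→3:  <3:foll b6 ->
3. deliver 3→1:  nop
4. deliver 1→4:  <4:foll b6 ->
5. deliver 4→1:  <1:lead b6 ->
6. deliver 1→0:  <0:foll b6 ->
7. deliver 0→1:  nop
8. deliver 1→2:  <2:foll b6 ->
9. deliver 2→1:  nop
10. propose(1,'z'):  nop
11. deliver 1→3:  <3:foll b6 z>
12. deliver 3→1:  nop
13. deliver 1→2:  <2:foll b6 z>
14. deliver 2→1:  <1:lead b6 z>
15. deliver 1→4:  <4:foll b6 z>
16. deliver 4→1:  nop
17. deliver 1→0:  <0:foll b6 z>
18. deliver 0→1:  nop
19. deliver 0→2:  nop
20. timeout(2):  <2:cand b12 z>
21. timeout(3):  <3:cand b13 z>
22. deliver 3→4:  <4:foll b13 z>
23. deliver 1→0:  nop
24. deliver 3→1:  <1:foll b13 z>
25. deliver 1→0:  nop
26. deliver 1→3:  nop
27. timeout(3):  <3:cand b18 z>

13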